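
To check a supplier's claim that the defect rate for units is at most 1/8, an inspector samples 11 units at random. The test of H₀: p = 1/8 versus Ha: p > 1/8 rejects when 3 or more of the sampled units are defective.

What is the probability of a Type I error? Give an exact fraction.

α = P(reject H₀ | H₀ true) = P(X ≥ 3 | p = 1/8), X ~ Binomial(11, 1/8).
α = 1 − P(X ≤ 2) = 1 − 7304002867/8589934592 = 1285931725/8589934592.

1285931725/8589934592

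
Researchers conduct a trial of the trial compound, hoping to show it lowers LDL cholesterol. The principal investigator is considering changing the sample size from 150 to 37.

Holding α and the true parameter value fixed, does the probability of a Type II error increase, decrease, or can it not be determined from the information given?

With less data the test statistic is noisier; under Ha, more outcomes land inside the acceptance region.

It increases.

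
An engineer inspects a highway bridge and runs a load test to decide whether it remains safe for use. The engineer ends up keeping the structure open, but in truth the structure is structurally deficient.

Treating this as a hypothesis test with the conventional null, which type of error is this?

The null hypothesis here is that the structure meets the required load capacity (safe).
'Keeping the structure open' corresponds to failing to reject H₀.
H₀ was not rejected but H₀ is false — a Type II error (false negative).

Type II error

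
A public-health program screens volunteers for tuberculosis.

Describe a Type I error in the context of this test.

With the conventional null hypothesis that the patient does not have tuberculosis:
A Type I error is rejecting H₀ when H₀ is true.
Here that means flagging the patient as positive and ordering follow-up testing when actually the patient does not have tuberculosis.

A Type I error would mean concluding that the patient has tuberculosis when in fact the patient does not have tuberculosis.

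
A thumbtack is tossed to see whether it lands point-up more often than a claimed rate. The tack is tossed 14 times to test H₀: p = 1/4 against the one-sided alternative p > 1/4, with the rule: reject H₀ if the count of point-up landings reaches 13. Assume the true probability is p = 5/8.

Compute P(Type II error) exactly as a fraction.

A Type II error is failing to reject when Ha holds: with p = 5/8, β = P(X ≤ 12).
Summing C(14,j)·(5/8)^j·(3/8)^{14-j} for j = 0..12 gives 4340673464229/4398046511104.

4340673464229/4398046511104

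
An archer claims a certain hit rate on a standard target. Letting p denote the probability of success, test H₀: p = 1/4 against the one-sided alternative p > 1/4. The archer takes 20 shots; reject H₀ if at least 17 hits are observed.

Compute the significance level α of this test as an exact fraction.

α = P(reject H₀ | H₀ true) = P(X ≥ 17 | p = 1/4), with X ~ Binomial(20, 1/4).
Summing C(20,j)(1/4)^j(3/4)^{20−j} for j = 17,…,20 gives 32551/1099511627776.

32551/1099511627776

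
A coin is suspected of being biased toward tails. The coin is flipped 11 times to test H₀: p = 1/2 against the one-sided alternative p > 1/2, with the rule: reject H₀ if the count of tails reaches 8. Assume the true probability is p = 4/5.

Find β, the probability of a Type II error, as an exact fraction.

β = P(fail to reject H₀ | Ha true) = P(S ≤ 7 | p = 4/5), S ~ Binomial(11, 4/5).
Summing C(11,j)·(4/5)^j·(1/5)^{11-j} for j = 0..7 gives 12589/78125.

12589/78125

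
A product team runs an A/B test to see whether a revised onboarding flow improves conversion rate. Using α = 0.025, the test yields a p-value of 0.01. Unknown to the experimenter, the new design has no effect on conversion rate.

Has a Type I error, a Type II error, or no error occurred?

Type I error

The conventional null hypothesis is that the new design has no effect on conversion rate.
Since p = 0.01 < α = 0.025, H₀ is rejected.
H₀ is true (actually the new design has no effect on conversion rate).
Rejecting a true H₀ is a Type I error.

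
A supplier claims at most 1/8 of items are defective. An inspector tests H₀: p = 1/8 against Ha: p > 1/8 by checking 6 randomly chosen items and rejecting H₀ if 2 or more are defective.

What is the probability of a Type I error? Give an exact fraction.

43653/262144

Under H₀, S ~ Binomial(6, 1/8); the Type I error rate is P(S ≥ 2).
Via the complement, α = 1 − Σ_{j=0}^{1} C(6,j)(1/8)^j(7/8)^{6-j} = 43653/262144.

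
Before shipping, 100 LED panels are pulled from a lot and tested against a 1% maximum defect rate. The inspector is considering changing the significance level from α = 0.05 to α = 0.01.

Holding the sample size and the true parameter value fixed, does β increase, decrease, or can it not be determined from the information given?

It increases.

A smaller α moves the rejection region further into the tail. With the alternative true, more outcomes now fall outside the rejection region, so failing to reject becomes more likely.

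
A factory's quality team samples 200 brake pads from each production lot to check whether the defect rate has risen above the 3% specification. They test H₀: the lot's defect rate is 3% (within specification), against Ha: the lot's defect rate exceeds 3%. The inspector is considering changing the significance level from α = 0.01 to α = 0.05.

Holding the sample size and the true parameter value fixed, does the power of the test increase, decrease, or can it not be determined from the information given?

It increases.

A larger α widens the rejection region, so when the alternative is true more outcomes lead to rejection — failing to reject becomes less likely.
Since power = 1 − β and β decreases, power increases.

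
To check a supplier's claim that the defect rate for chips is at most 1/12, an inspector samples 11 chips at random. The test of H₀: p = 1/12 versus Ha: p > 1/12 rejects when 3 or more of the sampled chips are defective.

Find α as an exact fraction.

α = P(reject H₀ | H₀ true) = P(K ≥ 3 | p = 1/12), K ~ Binomial(11, 1/12).
α = 1 − P(K ≤ 2) = 1 − 25937424601/27518828544 = 1581403943/27518828544.

1581403943/27518828544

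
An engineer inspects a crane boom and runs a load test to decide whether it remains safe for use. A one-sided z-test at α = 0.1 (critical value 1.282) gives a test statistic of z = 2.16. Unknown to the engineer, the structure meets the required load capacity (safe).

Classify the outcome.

The conventional null hypothesis is that the structure meets the required load capacity (safe).
Since z = 2.16 > z* = 1.282, H₀ is rejected.
H₀ is true (actually the structure meets the required load capacity (safe)).
Rejecting a true H₀ is a Type I error.

Type I error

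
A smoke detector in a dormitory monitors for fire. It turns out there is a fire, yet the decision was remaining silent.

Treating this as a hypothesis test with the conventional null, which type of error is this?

The null hypothesis here is that there is no fire.
'Remaining silent' corresponds to failing to reject H₀.
H₀ was not rejected but H₀ is false — a Type II error (false negative).

Type II error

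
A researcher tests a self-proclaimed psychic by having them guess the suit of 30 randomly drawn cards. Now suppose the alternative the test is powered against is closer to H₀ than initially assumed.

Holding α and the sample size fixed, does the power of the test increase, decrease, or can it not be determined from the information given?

It decreases.

A smaller true effect puts the Ha sampling distribution closer to H₀, so more of it falls in the non-rejection region.
Since power = 1 − β and β increases, power decreases.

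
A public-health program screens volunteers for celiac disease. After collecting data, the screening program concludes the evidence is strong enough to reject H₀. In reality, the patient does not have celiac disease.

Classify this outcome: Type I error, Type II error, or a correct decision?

Type I error

The conventional null hypothesis here is that the patient does not have celiac disease.
H₀ was rejected, but H₀ is actually true.
Rejecting a true null hypothesis is a Type I error (false positive).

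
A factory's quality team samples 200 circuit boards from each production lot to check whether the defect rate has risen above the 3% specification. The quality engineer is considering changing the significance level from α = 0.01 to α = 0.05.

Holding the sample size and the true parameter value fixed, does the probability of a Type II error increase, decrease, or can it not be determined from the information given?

Relaxing α lowers the evidence threshold; under Ha, outcomes that previously fell short now trigger rejection.

It decreases.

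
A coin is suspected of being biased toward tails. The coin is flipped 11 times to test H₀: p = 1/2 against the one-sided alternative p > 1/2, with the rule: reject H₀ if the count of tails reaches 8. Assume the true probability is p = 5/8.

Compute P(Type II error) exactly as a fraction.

688976199/1073741824

Under the alternative p = 5/8, S ~ Binomial(11, 5/8); β is the probability the test does not reject, P(S < 8).
Summing C(11,j)·(5/8)^j·(3/8)^{11-j} for j = 0..7 gives 688976199/1073741824.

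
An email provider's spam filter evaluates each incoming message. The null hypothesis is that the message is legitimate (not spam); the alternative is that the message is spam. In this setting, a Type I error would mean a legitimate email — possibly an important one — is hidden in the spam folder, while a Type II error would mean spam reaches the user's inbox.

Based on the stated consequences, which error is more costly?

Type I error

The Type I consequence (a legitimate email — possibly an important one — is hidden in the spam folder) is more severe than the Type II consequence (spam reaches the user's inbox).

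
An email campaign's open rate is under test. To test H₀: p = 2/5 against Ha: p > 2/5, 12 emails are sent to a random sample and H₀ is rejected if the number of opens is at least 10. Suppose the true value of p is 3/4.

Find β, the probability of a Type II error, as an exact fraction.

10222777/16777216

Under the alternative p = 3/4, X ~ Binomial(12, 3/4); β is the probability the test does not reject, P(X < 10).
Equivalently, β = 1 − P(X ≥ 10) = 10222777/16777216.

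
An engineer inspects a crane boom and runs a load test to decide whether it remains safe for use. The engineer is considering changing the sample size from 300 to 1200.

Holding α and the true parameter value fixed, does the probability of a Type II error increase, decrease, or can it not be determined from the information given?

It decreases.

Increasing n separates the H₀ and Ha sampling distributions, so under Ha fewer outcomes land in the acceptance region.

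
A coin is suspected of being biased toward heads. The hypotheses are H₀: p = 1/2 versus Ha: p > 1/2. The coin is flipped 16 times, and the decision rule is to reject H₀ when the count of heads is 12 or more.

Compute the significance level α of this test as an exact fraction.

2517/65536

Under H₀, K ~ Binomial(16, 1/2), and α = P(K ≥ 12).
That's C(16,12) + C(16,13) + C(16,14) + C(16,15) + C(16,16) over 2^16, i.e. (1820 + 560 + 120 + 16 + 1)/65536 = 2517/65536.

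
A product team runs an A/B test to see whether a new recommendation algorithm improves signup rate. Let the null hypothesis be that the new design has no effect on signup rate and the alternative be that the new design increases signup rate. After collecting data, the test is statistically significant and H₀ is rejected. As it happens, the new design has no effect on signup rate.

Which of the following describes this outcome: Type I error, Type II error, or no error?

Type I error

H₀ was rejected, but H₀ is actually true.
Rejecting a true null hypothesis is a Type I error (false positive).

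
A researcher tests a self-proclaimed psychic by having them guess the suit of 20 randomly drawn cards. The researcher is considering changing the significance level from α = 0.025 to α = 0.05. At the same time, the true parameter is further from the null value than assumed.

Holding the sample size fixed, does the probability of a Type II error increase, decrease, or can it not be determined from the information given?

A larger α widens the rejection region, so when the alternative is true more outcomes lead to rejection — failing to reject becomes less likely. A larger true effect moves the Ha sampling distribution further from the H₀ critical value, making rejection more likely when Ha is true. Both changes push β in the same direction.

It decreases.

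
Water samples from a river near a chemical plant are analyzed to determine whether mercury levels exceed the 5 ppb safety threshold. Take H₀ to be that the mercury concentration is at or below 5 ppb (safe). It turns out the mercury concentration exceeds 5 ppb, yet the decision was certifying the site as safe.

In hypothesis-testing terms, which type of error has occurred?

Type II error

'Certifying the site as safe' corresponds to failing to reject H₀.
H₀ was not rejected but H₀ is false — a Type II error (false negative).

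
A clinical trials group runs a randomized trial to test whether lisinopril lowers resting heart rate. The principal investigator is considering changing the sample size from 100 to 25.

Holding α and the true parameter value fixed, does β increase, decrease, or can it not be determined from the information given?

It increases.

With less data the test statistic is noisier; under Ha, more outcomes land inside the acceptance region.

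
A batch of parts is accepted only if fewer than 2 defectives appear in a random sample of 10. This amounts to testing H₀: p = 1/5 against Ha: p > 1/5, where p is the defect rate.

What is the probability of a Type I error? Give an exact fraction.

α = P(reject H₀ | H₀ true) = P(S ≥ 2 | p = 1/5), S ~ Binomial(10, 1/5).
α = 1 − P(S ≤ 1) = 1 − 3670016/9765625 = 6095609/9765625.

6095609/9765625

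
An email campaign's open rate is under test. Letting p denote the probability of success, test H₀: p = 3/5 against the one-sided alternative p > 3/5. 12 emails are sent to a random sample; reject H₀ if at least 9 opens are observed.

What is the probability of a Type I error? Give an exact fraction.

The Type I error probability is α = P(S ≥ 9) computed under H₀, where S ~ Binomial(12, 3/5).
P(S ≥ 9) = Σ_{j=9}^{12} C(12,j)·(3/5)^j·(2/5)^{12-j} = 11002797/48828125.

11002797/48828125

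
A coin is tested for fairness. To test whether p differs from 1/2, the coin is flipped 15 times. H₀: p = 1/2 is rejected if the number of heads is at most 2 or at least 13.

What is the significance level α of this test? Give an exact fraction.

121/16384

Under H₀, Y ~ Binomial(15, 1/2); α is the probability of landing in either tail, P(Y ≤ 2) + P(Y ≥ 13).
By symmetry, α = 2·P(Y ≤ 2) = 2·(1 + 15 + 105)/32768 = 242/32768 = 121/16384.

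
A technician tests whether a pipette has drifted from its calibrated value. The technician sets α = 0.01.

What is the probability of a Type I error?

The significance level α is, by definition, the probability of a Type I error — P(reject H₀ | H₀ true).

0.01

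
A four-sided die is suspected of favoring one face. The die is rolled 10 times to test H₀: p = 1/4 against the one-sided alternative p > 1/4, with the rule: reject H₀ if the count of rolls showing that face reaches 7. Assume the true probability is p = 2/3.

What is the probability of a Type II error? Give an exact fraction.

8675/19683

β = P(fail to reject H₀ | Ha true) = P(K ≤ 6 | p = 2/3), K ~ Binomial(10, 2/3).
Summing C(10,j)·(2/3)^j·(1/3)^{10-j} for j = 0..6 gives 8675/19683.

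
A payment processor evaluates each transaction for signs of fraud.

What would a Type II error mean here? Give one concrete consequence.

With the conventional null hypothesis that the transaction is legitimate:
A Type II error is failing to reject H₀ when H₀ is false.
Here that means approving the transaction when actually the transaction is fraudulent.

A Type II error would mean concluding that the transaction is legitimate (or at least failing to establish that the transaction is fraudulent) when in fact the transaction is fraudulent. Consequence: a fraudulent charge goes through and the bank absorbs the loss.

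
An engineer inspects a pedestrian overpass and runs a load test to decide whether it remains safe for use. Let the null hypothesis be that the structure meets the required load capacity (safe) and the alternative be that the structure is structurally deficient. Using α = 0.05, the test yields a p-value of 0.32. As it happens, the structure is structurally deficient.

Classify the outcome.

Since p = 0.32 ≥ α = 0.05, H₀ is not rejected.
H₀ is false (actually the structure is structurally deficient).
Failing to reject a false H₀ is a Type II error.

Type II error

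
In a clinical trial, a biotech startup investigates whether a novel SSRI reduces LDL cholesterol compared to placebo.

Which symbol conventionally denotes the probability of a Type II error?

β

P(Type II error) = P(fail to reject H₀ | H₀ false) = β.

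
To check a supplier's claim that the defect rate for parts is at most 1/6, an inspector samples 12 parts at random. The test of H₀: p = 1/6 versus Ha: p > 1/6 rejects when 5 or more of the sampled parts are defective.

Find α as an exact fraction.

13187681/362797056

The significance level is the probability, assuming p = 1/6, of seeing 5 or more defectives in 12 draws.
Computing the lower-tail complement: 1 − 349609375/362797056 = 13187681/362797056.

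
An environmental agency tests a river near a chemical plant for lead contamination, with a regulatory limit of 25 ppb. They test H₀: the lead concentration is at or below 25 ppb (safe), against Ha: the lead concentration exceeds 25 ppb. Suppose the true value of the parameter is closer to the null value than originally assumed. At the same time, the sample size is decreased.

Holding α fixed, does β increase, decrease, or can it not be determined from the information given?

A smaller departure from H₀ means the test statistic under Ha is distributed closer to where it would be under H₀; rejection becomes less likely. Reducing n widens both sampling distributions, so the test has less ability to distinguish Ha from H₀. Both changes push β in the same direction.

It increases.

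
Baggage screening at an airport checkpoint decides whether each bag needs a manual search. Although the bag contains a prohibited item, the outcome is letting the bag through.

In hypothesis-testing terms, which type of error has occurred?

The null hypothesis here is that the bag contains no prohibited items.
'Letting the bag through' corresponds to failing to reject H₀.
H₀ was not rejected but H₀ is false — a Type II error (false negative).

Type II error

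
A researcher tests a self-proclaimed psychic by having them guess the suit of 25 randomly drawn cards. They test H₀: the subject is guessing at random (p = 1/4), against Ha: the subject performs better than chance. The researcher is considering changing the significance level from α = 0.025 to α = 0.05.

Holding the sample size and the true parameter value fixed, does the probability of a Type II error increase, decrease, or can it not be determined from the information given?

Relaxing α lowers the evidence threshold; under Ha, outcomes that previously fell short now trigger rejection.

It decreases.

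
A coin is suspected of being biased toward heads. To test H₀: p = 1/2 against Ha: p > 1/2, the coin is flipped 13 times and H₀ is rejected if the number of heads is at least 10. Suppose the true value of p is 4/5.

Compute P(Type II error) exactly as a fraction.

β = P(fail to reject H₀ | Ha true) = P(Y ≤ 9 | p = 4/5), Y ~ Binomial(13, 4/5).
Equivalently, β = 1 − P(Y ≥ 10) = 61688401/244140625.

61688401/244140625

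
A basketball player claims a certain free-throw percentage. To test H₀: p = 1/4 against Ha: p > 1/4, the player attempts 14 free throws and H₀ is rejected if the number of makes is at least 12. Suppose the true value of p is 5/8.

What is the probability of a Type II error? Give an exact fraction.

2070361146177/2199023255552

A Type II error is failing to reject when Ha holds: with p = 5/8, β = P(K ≤ 11).
Adding the binomial probabilities P(K=0)+…+P(K=11) at p = 5/8 gives 2070361146177/2199023255552.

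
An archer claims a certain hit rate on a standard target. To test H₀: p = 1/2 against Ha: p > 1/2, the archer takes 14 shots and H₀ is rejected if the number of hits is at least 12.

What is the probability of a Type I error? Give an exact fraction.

The Type I error probability is α = P(X ≥ 12) computed under H₀, where X ~ Binomial(14, 1/2).
P(X ≥ 12) = [C(14,12) + C(14,13) + C(14,14)] / 2^14 = (91 + 14 + 1) / 16384 = 106/16384 = 53/8192.

53/8192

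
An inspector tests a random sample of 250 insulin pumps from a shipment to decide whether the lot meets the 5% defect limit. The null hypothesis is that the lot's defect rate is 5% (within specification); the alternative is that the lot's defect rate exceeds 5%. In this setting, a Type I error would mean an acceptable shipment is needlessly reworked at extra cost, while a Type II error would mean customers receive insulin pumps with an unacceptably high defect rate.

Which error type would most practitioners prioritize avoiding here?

The Type II consequence (customers receive insulin pumps with an unacceptably high defect rate) is more severe than the Type I consequence (an acceptable shipment is needlessly reworked at extra cost).

Type II error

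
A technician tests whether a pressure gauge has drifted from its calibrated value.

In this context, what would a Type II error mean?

With the conventional null hypothesis that the instrument is correctly calibrated:
A Type II error is failing to reject H₀ when H₀ is false.
Here that means leaving the instrument in service when actually the instrument has drifted out of calibration.

A Type II error would mean concluding that the instrument is correctly calibrated (or at least failing to establish that the instrument has drifted out of calibration) when in fact the instrument has drifted out of calibration.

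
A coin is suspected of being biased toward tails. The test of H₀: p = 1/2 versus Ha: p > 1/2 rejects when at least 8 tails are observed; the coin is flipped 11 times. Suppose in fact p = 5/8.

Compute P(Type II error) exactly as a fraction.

Under the alternative p = 5/8, S ~ Binomial(11, 5/8); β is the probability the test does not reject, P(S < 8).
Adding the binomial probabilities P(S=0)+…+P(S=7) at p = 5/8 gives 688976199/1073741824.

688976199/1073741824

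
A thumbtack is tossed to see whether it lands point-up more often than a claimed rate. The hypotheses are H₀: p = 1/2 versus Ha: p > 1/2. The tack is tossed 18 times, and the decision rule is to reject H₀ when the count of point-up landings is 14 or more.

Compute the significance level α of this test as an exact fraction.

253/16384

The Type I error probability is α = P(S ≥ 14) computed under H₀, where S ~ Binomial(18, 1/2).
Summing the upper tail: (3060 + 816 + 153 + 18 + 1) / 2^18 = 4048/262144 = 253/16384.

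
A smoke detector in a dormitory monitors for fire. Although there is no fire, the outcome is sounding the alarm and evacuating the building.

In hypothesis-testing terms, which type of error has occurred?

The null hypothesis here is that there is no fire.
'Sounding the alarm and evacuating the building' corresponds to rejecting H₀.
H₀ was rejected but H₀ is true — a Type I error (false positive).

Type I error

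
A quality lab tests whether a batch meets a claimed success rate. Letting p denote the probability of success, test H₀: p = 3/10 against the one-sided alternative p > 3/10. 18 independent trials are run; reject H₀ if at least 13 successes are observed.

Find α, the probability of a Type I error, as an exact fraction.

α = P(reject H₀ | H₀ true) = P(Y ≥ 13 | p = 3/10), with Y ~ Binomial(18, 3/10).
Adding the binomial terms for j = 13 through 18 with p = 3/10 yields 33635315945421/125000000000000000.

33635315945421/125000000000000000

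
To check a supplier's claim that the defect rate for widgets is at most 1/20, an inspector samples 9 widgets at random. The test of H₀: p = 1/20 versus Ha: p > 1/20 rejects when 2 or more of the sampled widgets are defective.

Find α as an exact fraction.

The significance level is the probability, assuming p = 1/20, of seeing 2 or more defectives in 9 draws.
α = 1 − P(X ≤ 1) = 1 − 118884941287/128000000000 = 9115058713/128000000000.

9115058713/128000000000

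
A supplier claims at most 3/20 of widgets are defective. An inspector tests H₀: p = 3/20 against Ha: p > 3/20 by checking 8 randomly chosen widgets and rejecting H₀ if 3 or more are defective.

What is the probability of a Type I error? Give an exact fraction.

2693447019/25600000000

Under H₀, X ~ Binomial(8, 3/20); the Type I error rate is P(X ≥ 3).
Via the complement, α = 1 − Σ_{j=0}^{2} C(8,j)(3/20)^j(17/20)^{8-j} = 2693447019/25600000000.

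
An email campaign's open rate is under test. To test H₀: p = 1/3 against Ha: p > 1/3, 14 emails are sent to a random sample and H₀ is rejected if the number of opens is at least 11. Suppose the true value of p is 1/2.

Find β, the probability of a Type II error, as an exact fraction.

7957/8192

Under the alternative p = 1/2, Y ~ Binomial(14, 1/2); β is the probability the test does not reject, P(Y < 11).
Adding the binomial probabilities P(Y=0)+…+P(Y=10) at p = 1/2 gives 7957/8192.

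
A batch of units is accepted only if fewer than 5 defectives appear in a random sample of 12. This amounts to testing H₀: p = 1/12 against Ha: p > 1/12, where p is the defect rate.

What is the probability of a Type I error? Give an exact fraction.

2867643737/1486016741376

Under H₀, Y ~ Binomial(12, 1/12); the Type I error rate is P(Y ≥ 5).
Computing the lower-tail complement: 1 − 1483149097639/1486016741376 = 2867643737/1486016741376.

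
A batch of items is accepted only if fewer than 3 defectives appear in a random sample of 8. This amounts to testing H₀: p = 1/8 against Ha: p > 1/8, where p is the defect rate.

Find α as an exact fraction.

1129899/16777216

Under H₀, S ~ Binomial(8, 1/8); the Type I error rate is P(S ≥ 3).
Via the complement, α = 1 − Σ_{j=0}^{2} C(8,j)(1/8)^j(7/8)^{8-j} = 1129899/16777216.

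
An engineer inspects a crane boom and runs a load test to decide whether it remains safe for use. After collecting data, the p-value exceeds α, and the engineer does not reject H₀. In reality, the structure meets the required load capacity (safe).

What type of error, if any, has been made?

No error (correct decision).

The conventional null hypothesis here is that the structure meets the required load capacity (safe).
The test retained a true H₀ — the decision matches the true state.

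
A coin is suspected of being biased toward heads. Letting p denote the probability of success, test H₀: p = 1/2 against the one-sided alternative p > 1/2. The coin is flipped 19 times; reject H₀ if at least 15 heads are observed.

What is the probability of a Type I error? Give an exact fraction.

α = P(reject H₀ | H₀ true) = P(X ≥ 15 | p = 1/2), with X ~ Binomial(19, 1/2).
P(X ≥ 15) = [C(19,15) + C(19,16) + C(19,17) + C(19,18) + C(19,19)] / 2^19 = (3876 + 969 + 171 + 19 + 1) / 524288 = 5036/524288 = 1259/131072.

1259/131072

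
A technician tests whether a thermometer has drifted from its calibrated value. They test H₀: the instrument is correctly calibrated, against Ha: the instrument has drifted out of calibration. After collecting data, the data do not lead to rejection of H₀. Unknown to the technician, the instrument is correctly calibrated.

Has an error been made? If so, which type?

No error — this is a correct decision.

The test retained a true H₀ — the decision matches the true state.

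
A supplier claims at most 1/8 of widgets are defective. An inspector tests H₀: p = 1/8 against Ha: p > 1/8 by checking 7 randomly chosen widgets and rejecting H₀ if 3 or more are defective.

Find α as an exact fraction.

α = P(reject H₀ | H₀ true) = P(S ≥ 3 | p = 1/8), S ~ Binomial(7, 1/8).
Computing the lower-tail complement: 1 − 2000033/2097152 = 97119/2097152.

97119/2097152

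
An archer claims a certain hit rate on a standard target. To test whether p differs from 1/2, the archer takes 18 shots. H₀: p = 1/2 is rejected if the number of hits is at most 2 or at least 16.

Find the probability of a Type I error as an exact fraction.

43/32768

The significance level is the null-hypothesis probability of the rejection region {≤2} ∪ {≥16}.
By symmetry, α = 2·P(Y ≤ 2) = 2·(1 + 18 + 153)/262144 = 344/262144 = 43/32768.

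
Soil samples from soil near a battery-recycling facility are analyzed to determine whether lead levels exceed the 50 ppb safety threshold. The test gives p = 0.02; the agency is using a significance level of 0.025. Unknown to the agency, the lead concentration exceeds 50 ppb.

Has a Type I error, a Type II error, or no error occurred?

No error — this is a correct decision.

The conventional null hypothesis is that the lead concentration is at or below 50 ppb (safe).
Since p = 0.02 < α = 0.025, H₀ is rejected.
H₀ is false (actually the lead concentration exceeds 50 ppb).
The decision matches the true state — no error.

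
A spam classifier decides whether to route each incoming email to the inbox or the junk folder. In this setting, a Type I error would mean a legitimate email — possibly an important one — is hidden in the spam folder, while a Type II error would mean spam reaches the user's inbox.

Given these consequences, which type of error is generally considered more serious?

Type I error

The Type I consequence (a legitimate email — possibly an important one — is hidden in the spam folder) is more severe than the Type II consequence (spam reaches the user's inbox).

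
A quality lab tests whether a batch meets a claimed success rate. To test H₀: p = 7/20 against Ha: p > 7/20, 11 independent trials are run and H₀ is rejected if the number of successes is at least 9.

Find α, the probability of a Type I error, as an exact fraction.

The Type I error probability is α = P(Y ≥ 9) computed under H₀, where Y ~ Binomial(11, 7/20).
Adding the binomial terms for j = 9 through 11 with p = 7/20 yields 83491612883/40960000000000.

83491612883/40960000000000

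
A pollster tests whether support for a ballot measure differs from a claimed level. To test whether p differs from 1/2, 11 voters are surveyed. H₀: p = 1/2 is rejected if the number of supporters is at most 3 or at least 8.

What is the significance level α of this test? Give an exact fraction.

Under H₀, S ~ Binomial(11, 1/2); α is the probability of landing in either tail, P(S ≤ 3) + P(S ≥ 8).
By symmetry, α = 2·P(S ≤ 3) = 2·(1 + 11 + 55 + 165)/2048 = 464/2048 = 29/128.

29/128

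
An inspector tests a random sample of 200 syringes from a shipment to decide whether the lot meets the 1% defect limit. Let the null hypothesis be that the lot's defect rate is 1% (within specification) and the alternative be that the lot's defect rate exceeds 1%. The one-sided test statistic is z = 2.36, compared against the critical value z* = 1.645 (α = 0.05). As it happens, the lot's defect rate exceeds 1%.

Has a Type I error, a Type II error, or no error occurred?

Since z = 2.36 > z* = 1.645, H₀ is rejected.
H₀ is false (actually the lot's defect rate exceeds 1%).
The decision matches the true state — no error.

Neither — the decision is correct.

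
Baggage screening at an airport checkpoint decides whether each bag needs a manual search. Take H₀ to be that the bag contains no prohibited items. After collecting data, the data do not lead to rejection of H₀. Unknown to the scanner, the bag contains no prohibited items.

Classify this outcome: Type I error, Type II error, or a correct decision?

The test retained a true H₀ — the decision matches the true state.

No error (correct decision).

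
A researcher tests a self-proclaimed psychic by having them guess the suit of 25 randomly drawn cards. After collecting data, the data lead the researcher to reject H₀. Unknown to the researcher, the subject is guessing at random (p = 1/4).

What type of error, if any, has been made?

Type I error

The conventional null hypothesis here is that the subject is guessing at random (p = 1/4).
H₀ was rejected, but H₀ is actually true.
Rejecting a true null hypothesis is a Type I error (false positive).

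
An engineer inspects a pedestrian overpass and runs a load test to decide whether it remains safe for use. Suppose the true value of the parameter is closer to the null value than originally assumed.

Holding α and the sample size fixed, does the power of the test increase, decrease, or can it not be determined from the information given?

A smaller true effect puts the Ha sampling distribution closer to H₀, so more of it falls in the non-rejection region.
Since power = 1 − β and β increases, power decreases.

It decreases.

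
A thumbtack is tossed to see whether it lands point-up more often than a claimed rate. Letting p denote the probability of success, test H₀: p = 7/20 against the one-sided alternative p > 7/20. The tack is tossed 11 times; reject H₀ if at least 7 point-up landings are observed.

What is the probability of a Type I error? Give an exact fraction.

The Type I error probability is α = P(X ≥ 7) computed under H₀, where X ~ Binomial(11, 7/20).
Adding the binomial terms for j = 7 through 11 with p = 7/20 yields 1026922708651/20480000000000.

1026922708651/20480000000000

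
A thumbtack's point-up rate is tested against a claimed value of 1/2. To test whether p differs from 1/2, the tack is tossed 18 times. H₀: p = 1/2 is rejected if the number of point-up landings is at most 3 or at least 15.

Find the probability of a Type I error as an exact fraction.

α = P(Y ≤ 3 or Y ≥ 15 | p = 1/2), Y ~ Binomial(18, 1/2).
By symmetry, α = 2·P(Y ≤ 3) = 2·(1 + 18 + 153 + 816)/262144 = 1976/262144 = 247/32768.

247/32768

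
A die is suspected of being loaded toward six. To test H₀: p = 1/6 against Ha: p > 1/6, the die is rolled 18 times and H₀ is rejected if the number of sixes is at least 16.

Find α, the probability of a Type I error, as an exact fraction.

Under H₀, X ~ Binomial(18, 1/6), and α = P(X ≥ 16).
P(X ≥ 16) = Σ_{j=16}^{18} C(18,j)·(1/6)^j·(5/6)^{18-j} = 979/25389989167104.

979/25389989167104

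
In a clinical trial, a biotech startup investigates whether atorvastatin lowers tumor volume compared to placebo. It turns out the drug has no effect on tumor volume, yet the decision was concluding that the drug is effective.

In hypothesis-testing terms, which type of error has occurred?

Type I error

The null hypothesis here is that the drug has no effect on tumor volume.
'Concluding that the drug is effective' corresponds to rejecting H₀.
H₀ was rejected but H₀ is true — a Type I error (false positive).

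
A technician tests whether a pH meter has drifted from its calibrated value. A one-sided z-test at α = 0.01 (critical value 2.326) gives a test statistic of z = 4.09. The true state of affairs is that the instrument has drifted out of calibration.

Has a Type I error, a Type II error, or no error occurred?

The conventional null hypothesis is that the instrument is correctly calibrated.
Since z = 4.09 > z* = 2.326, H₀ is rejected.
H₀ is false (actually the instrument has drifted out of calibration).
The decision matches the true state — no error.

Neither — the decision is correct.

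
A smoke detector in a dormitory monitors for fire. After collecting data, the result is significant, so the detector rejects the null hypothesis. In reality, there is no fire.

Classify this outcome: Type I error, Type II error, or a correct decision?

The conventional null hypothesis here is that there is no fire.
H₀ was rejected, but H₀ is actually true.
Rejecting a true null hypothesis is a Type I error (false positive).

Type I error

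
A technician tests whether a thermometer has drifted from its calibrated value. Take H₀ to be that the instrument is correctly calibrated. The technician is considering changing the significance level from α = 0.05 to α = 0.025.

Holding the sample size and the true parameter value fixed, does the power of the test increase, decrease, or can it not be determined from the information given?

It decreases.

A smaller α moves the rejection region further into the tail. With the alternative true, more outcomes now fall outside the rejection region, so failing to reject becomes more likely.
Since power = 1 − β and β increases, power decreases.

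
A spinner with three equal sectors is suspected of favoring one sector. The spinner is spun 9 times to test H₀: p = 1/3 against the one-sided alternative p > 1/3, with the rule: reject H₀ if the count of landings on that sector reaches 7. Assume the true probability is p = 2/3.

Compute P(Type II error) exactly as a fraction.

A Type II error is failing to reject when Ha holds: with p = 2/3, β = P(S ≤ 6).
Summing C(9,j)·(2/3)^j·(1/3)^{9-j} for j = 0..6 gives 12259/19683.

12259/19683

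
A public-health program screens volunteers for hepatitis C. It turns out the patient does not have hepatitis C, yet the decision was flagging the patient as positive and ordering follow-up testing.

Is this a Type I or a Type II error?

Type I error

The null hypothesis here is that the patient does not have hepatitis C.
'Flagging the patient as positive and ordering follow-up testing' corresponds to rejecting H₀.
H₀ was rejected but H₀ is true — a Type I error (false positive).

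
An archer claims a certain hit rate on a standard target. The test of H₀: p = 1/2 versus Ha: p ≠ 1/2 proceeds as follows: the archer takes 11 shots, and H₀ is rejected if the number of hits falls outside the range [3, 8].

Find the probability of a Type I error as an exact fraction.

67/1024

The significance level is the null-hypothesis probability of the rejection region {≤2} ∪ {≥9}.
By symmetry, α = 2·P(Y ≤ 2) = 2·(1 + 11 + 55)/2048 = 134/2048 = 67/1024.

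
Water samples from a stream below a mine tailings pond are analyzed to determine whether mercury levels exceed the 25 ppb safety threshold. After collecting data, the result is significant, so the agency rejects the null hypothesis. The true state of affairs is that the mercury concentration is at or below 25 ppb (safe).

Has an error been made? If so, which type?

Type I error

The conventional null hypothesis here is that the mercury concentration is at or below 25 ppb (safe).
H₀ was rejected, but H₀ is actually true.
Rejecting a true null hypothesis is a Type I error (false positive).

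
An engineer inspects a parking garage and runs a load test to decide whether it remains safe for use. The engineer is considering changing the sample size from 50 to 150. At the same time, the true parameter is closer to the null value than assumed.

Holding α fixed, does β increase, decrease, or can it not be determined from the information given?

The first change alone would make β decrease; the second alone would make β increase. Which effect dominates depends on the magnitudes, which are not given.

Cannot be determined from the information given.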